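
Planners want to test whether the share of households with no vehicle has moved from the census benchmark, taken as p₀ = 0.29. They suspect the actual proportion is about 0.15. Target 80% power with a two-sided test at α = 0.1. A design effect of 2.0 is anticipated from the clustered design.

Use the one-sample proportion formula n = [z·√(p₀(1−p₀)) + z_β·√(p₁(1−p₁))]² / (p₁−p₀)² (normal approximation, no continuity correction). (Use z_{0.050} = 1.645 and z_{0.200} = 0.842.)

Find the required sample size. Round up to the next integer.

n = [z_{α/2}·√(p₀q₀) + z_β·√(p₁q₁)]² / (p₁ − p₀)²
  = [1.645·√(0.29·0.71) + 0.842·√(0.15·0.85)]² / (-0.14)²
  = [1.645·0.4538 + 0.842·0.3571]² / 0.0196
  = [1.0471]² / 0.0196
  = 55.94
Design effect: 2.0 × 55.94 = 111.88.
Round up → n = 112.

n = 112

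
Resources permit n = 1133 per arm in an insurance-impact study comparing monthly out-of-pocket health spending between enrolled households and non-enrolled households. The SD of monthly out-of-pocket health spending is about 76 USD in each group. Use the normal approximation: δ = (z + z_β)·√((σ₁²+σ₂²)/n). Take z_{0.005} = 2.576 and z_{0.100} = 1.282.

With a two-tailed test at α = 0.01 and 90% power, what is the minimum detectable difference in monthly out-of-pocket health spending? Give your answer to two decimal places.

Minimum detectable difference ≈ 12.32 USD

δ = (z_{α/2} + z_β) · √((σ₁²+σ₂²)/n)
  = (2.576 + 1.282) · √(11552/1133)
  = 3.858 · √10.1959
  = 3.858 · 3.1931
  = 12.3190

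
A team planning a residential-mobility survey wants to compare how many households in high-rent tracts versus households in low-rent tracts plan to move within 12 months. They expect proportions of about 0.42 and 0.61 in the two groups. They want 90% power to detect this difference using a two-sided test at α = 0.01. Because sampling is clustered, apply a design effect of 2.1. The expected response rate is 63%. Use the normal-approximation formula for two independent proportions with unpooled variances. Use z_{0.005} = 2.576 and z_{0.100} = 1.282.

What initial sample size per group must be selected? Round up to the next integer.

n = (z_{α/2} + z_β)² · [p₁(1−p₁) + p₂(1−p₂)] / (p₁ − p₂)²
  = (2.576 + 1.282)² · (0.42·0.58 + 0.61·0.39) / (-0.19)²
  = (3.858)² · (0.2436 + 0.2379) / 0.0361
  = 14.8842 · 0.4815 / 0.0361
  = 198.52
Design effect: 2.1 × 198.52 = 416.90.
Adjust for 63% response: 416.90 / 0.63 = 661.75.
Round up → n = 662 per group.

n = 662 per group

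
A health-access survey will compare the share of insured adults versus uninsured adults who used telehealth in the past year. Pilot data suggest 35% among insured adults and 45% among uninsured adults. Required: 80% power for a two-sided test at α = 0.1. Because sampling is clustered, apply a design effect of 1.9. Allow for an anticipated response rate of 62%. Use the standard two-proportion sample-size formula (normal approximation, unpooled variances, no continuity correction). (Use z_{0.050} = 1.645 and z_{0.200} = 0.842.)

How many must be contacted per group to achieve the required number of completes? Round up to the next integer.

n = (z_{α/2} + z_β)² · [p₁(1−p₁) + p₂(1−p₂)] / (p₁ − p₂)²
  = (1.645 + 0.842)² · (0.35·0.65 + 0.45·0.55) / (-0.10)²
  = (2.487)² · (0.2275 + 0.2475) / 0.0100
  = 6.1852 · 0.4750 / 0.0100
  = 293.80
Design effect: 1.9 × 293.80 = 558.21.
Adjust for 62% response: 558.21 / 0.62 = 900.34.
Round up → n = 901 per group.

n = 901 per group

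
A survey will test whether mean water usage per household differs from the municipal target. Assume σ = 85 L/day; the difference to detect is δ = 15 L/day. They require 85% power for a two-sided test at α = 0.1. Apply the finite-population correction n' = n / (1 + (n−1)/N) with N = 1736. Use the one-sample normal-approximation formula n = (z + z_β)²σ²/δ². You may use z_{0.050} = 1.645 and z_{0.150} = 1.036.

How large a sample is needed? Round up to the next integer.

n = (z_{α/2} + z_β)² · σ² / δ²
  = (1.645 + 1.036)² · 85² / 15²
  = 7.1878 · 7225 / 225
  = 230.81
Finite-population correction (N = 1736): 230.81 / (1 + (230.81 − 1)/1736) = 203.83.
Round up → n = 204.

n = 204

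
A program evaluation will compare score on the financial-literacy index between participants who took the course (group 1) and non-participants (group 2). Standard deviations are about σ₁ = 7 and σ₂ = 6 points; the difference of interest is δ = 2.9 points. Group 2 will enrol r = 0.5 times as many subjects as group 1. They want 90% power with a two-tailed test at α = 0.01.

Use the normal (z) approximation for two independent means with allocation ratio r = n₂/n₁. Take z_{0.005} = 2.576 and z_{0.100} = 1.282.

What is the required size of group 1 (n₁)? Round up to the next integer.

n₁ = (z_{α/2} + z_β)² · (σ₁² + σ₂²/r) / δ²
   = (2.576 + 1.282)² · (7² + 6²/0.5) / 2.9²
   = 14.8842 · (49 + 72) / 8.41
   = 14.8842 · 121 / 8.41
   = 214.15
Round up → n₁ = 215; n₂ = r·n₁ = 0.5 × 215 = 108.

n₁ = 215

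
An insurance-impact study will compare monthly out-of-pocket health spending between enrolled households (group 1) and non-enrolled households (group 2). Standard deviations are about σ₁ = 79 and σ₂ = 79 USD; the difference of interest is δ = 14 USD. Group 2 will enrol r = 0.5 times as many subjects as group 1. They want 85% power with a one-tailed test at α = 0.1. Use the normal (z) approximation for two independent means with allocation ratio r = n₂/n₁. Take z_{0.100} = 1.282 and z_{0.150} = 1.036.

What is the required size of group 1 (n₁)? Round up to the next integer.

n₁ = 514

n₁ = (z_α + z_β)² · (σ₁² + σ₂²/r) / δ²
   = (1.282 + 1.036)² · (79² + 79²/0.5) / 14²
   = 5.3731 · (6241 + 12482) / 196
   = 5.3731 · 18723 / 196
   = 513.27
Round up → n₁ = 514; n₂ = r·n₁ = 0.5 × 514 = 257.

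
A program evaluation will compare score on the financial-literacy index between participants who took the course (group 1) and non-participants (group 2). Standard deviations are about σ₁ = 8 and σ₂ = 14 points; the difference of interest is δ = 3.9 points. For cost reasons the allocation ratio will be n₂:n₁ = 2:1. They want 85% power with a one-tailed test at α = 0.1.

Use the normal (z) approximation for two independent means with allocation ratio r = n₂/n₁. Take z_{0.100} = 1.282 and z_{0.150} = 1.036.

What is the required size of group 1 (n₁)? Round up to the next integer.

n₁ = 58

n₁ = (z_α + z_β)² · (σ₁² + σ₂²/r) / δ²
   = (1.282 + 1.036)² · (8² + 14²/2) / 3.9²
   = 5.3731 · (64 + 98) / 15.21
   = 5.3731 · 162 / 15.21
   = 57.23
Round up → n₁ = 58; n₂ = r·n₁ = 2 × 58 = 116.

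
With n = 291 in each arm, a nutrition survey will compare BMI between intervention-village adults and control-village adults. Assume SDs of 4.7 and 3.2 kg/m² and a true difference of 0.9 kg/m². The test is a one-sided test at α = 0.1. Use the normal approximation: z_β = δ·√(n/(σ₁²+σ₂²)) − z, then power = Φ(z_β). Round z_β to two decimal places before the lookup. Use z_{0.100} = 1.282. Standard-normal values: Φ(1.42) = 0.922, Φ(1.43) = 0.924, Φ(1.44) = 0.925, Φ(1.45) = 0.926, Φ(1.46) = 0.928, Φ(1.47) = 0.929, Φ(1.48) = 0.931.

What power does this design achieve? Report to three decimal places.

z_β = δ·√(n/(σ₁²+σ₂²)) − z_α
    = 0.9 · √(291/32.33) − 1.282
    = 0.9 · 3.00015 − 1.282
    = 2.7001 − 1.282 = 1.4181 → 1.42
Power = Φ(1.42) = 0.922.

Power ≈ 0.922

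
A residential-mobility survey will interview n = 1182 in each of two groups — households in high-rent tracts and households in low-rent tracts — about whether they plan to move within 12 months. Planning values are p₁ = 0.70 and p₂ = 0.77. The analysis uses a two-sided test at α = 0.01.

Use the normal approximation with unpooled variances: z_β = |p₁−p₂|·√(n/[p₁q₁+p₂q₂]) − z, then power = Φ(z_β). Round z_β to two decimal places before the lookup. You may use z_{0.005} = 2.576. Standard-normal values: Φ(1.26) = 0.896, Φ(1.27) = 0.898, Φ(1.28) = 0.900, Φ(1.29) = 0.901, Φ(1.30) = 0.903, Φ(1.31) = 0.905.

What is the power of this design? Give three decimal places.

z_β = |p₁−p₂|·√(n/[p₁q₁+p₂q₂]) − z_{α/2}
    = 0.07 · √(1182/0.3871) − 2.576
    = 0.07 · 55.2583 − 2.576
    = 3.8681 − 2.576 = 1.2921 → 1.29
Power = Φ(1.29) = 0.901.

Power ≈ 0.901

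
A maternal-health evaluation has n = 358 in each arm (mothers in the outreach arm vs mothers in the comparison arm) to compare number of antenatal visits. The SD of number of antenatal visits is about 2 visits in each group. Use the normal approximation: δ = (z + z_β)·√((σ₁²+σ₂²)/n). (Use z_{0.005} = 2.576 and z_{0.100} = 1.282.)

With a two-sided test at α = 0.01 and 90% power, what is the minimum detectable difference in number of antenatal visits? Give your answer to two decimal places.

δ = (z_{α/2} + z_β) · √((σ₁²+σ₂²)/n)
  = (2.576 + 1.282) · √(8/358)
  = 3.858 · √0.02235
  = 3.858 · 0.1495
  = 0.5767

Minimum detectable difference ≈ 0.58 visits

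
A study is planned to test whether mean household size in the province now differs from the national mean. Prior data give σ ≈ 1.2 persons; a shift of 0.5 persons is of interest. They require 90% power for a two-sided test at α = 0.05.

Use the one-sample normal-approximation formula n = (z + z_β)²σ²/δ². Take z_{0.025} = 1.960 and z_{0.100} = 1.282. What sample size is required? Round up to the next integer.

n = 61

n = (z_{α/2} + z_β)² · σ² / δ²
  = (1.960 + 1.282)² · 1.2² / 0.5²
  = 10.5106 · 1.44 / 0.25
  = 60.54
Round up → n = 61.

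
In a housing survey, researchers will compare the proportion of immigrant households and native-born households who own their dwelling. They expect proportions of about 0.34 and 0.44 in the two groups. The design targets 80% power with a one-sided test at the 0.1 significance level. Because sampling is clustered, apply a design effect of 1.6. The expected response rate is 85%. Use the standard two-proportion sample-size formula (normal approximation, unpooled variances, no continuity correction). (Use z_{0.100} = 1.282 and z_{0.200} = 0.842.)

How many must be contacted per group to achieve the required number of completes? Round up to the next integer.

n = 400 per group

n = (z_α + z_β)² · [p₁(1−p₁) + p₂(1−p₂)] / (p₁ − p₂)²
  = (1.282 + 0.842)² · (0.34·0.66 + 0.44·0.56) / (-0.10)²
  = (2.124)² · (0.2244 + 0.2464) / 0.0100
  = 4.5114 · 0.4708 / 0.0100
  = 212.40
Design effect: 1.6 × 212.40 = 339.83.
Adjust for 85% response: 339.83 / 0.85 = 399.80.
Round up → n = 400 per group.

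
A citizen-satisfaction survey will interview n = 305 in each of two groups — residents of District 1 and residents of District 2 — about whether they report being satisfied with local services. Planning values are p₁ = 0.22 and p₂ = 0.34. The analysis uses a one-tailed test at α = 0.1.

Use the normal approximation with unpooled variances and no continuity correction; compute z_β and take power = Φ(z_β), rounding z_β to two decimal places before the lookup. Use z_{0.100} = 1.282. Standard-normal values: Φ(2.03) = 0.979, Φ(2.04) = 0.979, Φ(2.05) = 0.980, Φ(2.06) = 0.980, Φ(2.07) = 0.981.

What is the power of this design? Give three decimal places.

Power ≈ 0.980

z_β = |p₁−p₂|·√(n/[p₁q₁+p₂q₂]) − z_α
    = 0.12 · √(305/0.3960) − 1.282
    = 0.12 · 27.7525 − 1.282
    = 3.3303 − 1.282 = 2.0483 → 2.05
Power = Φ(2.05) = 0.980.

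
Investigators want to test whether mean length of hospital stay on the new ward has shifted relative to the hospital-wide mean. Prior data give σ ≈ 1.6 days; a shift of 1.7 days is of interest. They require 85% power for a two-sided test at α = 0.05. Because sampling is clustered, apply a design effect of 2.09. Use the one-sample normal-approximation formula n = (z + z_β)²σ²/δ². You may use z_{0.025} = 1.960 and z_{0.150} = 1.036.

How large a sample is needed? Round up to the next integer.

n = (z_{α/2} + z_β)² · σ² / δ²
  = (1.960 + 1.036)² · 1.6² / 1.7²
  = 8.9760 · 2.56 / 2.89
  = 7.95
Design effect: 2.09 × 7.95 = 16.62.
Round up → n = 17.

n = 17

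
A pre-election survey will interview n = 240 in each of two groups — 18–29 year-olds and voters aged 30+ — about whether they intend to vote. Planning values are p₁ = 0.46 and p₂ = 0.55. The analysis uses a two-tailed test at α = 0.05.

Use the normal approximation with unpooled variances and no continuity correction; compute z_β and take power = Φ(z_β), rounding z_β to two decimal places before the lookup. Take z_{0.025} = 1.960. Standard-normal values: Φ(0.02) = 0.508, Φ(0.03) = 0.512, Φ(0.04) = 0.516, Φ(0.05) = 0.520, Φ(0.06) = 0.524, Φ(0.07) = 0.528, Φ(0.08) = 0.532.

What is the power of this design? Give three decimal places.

z_β = |p₁−p₂|·√(n/[p₁q₁+p₂q₂]) − z_{α/2}
    = 0.09 · √(240/0.4959) − 1.960
    = 0.09 · 21.9993 − 1.960
    = 1.9799 − 1.960 = 0.0199 → 0.02
Power = Φ(0.02) = 0.508.

Power ≈ 0.508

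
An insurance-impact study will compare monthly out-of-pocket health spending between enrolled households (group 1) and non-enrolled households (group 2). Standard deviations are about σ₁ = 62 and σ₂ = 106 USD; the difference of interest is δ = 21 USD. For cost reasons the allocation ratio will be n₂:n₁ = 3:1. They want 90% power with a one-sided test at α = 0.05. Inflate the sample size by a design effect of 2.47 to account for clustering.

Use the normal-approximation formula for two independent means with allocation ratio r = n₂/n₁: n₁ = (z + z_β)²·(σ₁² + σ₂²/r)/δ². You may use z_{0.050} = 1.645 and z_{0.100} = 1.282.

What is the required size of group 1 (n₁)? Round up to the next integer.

n₁ = (z_α + z_β)² · (σ₁² + σ₂²/r) / δ²
   = (1.645 + 1.282)² · (62² + 106²/3) / 21²
   = 8.5673 · (3844 + 3745.3) / 441
   = 8.5673 · 7589.3 / 441
   = 147.44
Design effect: 2.47 × 147.44 = 364.17.
Round up → n₁ = 365; n₂ = r·n₁ = 3 × 365 = 1095.

n₁ = 365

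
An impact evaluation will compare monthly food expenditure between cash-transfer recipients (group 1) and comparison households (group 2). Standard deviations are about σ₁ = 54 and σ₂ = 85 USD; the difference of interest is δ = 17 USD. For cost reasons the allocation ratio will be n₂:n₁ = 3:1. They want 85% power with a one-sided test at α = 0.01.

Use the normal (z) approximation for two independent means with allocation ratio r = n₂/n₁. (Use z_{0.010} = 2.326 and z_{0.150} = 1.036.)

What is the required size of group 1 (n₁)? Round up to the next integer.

n₁ = 209

n₁ = (z_α + z_β)² · (σ₁² + σ₂²/r) / δ²
   = (2.326 + 1.036)² · (54² + 85²/3) / 17²
   = 11.3030 · (2916 + 2408.3) / 289
   = 11.3030 · 5324.3 / 289
   = 208.24
Round up → n₁ = 209; n₂ = r·n₁ = 3 × 209 = 627.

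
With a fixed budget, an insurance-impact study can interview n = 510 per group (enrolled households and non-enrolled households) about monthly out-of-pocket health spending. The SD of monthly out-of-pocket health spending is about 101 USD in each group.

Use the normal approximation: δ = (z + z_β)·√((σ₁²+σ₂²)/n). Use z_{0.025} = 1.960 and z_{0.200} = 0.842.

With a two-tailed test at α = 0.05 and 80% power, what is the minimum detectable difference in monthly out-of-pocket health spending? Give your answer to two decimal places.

Minimum detectable difference ≈ 17.72 USD

δ = (z_{α/2} + z_β) · √((σ₁²+σ₂²)/n)
  = (1.960 + 0.842) · √(20402/510)
  = 2.802 · √40.0039
  = 2.802 · 6.3249
  = 17.7223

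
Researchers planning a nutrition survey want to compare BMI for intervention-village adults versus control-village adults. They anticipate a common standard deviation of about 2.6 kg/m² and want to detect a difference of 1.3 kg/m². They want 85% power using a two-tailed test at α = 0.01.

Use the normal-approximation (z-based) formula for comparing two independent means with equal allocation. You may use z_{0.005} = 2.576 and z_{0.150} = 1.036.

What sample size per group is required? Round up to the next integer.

n = 105 per group

n = (z_{α/2} + z_β)² · (σ₁² + σ₂²) / δ²
  = (2.576 + 1.036)² · (2·2.6² = 13.52) / 1.3²
  = 13.0465 · 13.52 / 1.69
  = 104.37
Round up → n = 105 per group.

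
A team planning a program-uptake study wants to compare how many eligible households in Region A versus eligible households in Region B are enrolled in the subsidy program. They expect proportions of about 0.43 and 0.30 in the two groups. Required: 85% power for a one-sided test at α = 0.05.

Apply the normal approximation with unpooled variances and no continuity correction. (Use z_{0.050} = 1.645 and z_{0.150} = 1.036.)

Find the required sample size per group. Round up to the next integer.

n = 194 per group

n = (z_α + z_β)² · [p₁(1−p₁) + p₂(1−p₂)] / (p₁ − p₂)²
  = (1.645 + 1.036)² · (0.43·0.57 + 0.30·0.70) / (0.13)²
  = (2.681)² · (0.2451 + 0.2100) / 0.0169
  = 7.1878 · 0.4551 / 0.0169
  = 193.56
Round up → n = 194 per group.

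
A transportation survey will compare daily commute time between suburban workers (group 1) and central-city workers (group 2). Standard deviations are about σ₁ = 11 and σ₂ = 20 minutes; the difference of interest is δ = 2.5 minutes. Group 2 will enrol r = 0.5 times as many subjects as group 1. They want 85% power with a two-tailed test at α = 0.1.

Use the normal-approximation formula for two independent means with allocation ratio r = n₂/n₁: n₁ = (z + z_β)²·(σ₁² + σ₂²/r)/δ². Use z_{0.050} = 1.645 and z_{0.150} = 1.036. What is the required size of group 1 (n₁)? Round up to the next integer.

n₁ = (z_{α/2} + z_β)² · (σ₁² + σ₂²/r) / δ²
   = (1.645 + 1.036)² · (11² + 20²/0.5) / 2.5²
   = 7.1878 · (121 + 800) / 6.25
   = 7.1878 · 921 / 6.25
   = 1059.19
Round up → n₁ = 1060; n₂ = r·n₁ = 0.5 × 1060 = 530.

n₁ = 1060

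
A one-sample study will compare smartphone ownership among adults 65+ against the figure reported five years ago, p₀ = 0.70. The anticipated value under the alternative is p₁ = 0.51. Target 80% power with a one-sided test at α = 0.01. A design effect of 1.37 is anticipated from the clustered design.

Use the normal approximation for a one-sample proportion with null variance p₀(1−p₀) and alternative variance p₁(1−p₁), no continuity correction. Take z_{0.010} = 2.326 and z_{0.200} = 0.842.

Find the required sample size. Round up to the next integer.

n = [z_α·√(p₀q₀) + z_β·√(p₁q₁)]² / (p₁ − p₀)²
  = [2.326·√(0.70·0.30) + 0.842·√(0.51·0.49)]² / (-0.19)²
  = [2.326·0.4583 + 0.842·0.4999]² / 0.0361
  = [1.4868]² / 0.0361
  = 61.24
Design effect: 1.37 × 61.24 = 83.89.
Round up → n = 84.

n = 84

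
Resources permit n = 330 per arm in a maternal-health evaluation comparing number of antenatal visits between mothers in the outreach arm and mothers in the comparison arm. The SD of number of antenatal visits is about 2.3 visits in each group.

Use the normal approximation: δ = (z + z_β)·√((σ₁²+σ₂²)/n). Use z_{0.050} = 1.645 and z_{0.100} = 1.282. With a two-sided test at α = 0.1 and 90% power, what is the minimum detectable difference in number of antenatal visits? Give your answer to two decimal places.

Minimum detectable difference ≈ 0.52 visits

δ = (z_{α/2} + z_β) · √((σ₁²+σ₂²)/n)
  = (1.645 + 1.282) · √(10.58/330)
  = 2.927 · √0.03206
  = 2.927 · 0.1791
  = 0.5241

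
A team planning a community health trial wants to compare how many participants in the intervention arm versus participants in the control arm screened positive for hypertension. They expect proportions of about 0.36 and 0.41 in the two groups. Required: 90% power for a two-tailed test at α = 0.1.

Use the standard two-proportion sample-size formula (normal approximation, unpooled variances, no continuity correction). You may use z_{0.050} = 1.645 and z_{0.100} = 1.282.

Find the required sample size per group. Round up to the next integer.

n = 1619 per group

n = (z_{α/2} + z_β)² · [p₁(1−p₁) + p₂(1−p₂)] / (p₁ − p₂)²
  = (1.645 + 1.282)² · (0.36·0.64 + 0.41·0.59) / (-0.05)²
  = (2.927)² · (0.2304 + 0.2419) / 0.0025
  = 8.5673 · 0.4723 / 0.0025
  = 1618.54
Round up → n = 1619 per group.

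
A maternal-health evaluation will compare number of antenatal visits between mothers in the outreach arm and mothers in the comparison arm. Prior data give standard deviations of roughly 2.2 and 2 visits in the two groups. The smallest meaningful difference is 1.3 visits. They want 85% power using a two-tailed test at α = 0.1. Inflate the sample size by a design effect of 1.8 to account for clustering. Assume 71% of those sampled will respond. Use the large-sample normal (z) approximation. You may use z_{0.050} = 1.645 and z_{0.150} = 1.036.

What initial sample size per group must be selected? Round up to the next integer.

n = 96 per group

n = (z_{α/2} + z_β)² · (σ₁² + σ₂²) / δ²
  = (1.645 + 1.036)² · (2.2² + 2² = 8.84) / 1.3²
  = 7.1878 · 8.84 / 1.69
  = 37.60
Design effect: 1.8 × 37.60 = 67.68.
Adjust for 71% response: 67.68 / 0.71 = 95.32.
Round up → n = 96 per group.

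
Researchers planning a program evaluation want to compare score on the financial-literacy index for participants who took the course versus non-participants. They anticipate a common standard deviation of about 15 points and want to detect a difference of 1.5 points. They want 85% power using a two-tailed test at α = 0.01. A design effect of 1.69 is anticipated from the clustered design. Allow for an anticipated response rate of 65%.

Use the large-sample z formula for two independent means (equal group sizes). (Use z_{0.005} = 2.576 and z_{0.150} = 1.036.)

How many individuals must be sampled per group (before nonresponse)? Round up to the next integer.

n = (z_{α/2} + z_β)² · (σ₁² + σ₂²) / δ²
  = (2.576 + 1.036)² · (2·15² = 450) / 1.5²
  = 13.0465 · 450 / 2.25
  = 2609.31
Design effect: 1.69 × 2609.31 = 4409.73.
Adjust for 65% response: 4409.73 / 0.65 = 6784.20.
Round up → n = 6785 per group.

n = 6785 per group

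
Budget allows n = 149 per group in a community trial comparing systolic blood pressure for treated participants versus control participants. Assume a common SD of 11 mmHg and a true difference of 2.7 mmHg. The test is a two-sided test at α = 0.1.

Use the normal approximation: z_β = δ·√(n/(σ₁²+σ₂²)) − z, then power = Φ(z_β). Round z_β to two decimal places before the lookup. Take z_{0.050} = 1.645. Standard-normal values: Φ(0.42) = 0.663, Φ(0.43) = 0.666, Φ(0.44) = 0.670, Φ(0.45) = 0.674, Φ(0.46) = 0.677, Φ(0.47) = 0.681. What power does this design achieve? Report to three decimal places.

Power ≈ 0.681

z_β = δ·√(n/(σ₁²+σ₂²)) − z_{α/2}
    = 2.7 · √(149/242) − 1.645
    = 2.7 · 0.78467 − 1.645
    = 2.1186 − 1.645 = 0.4736 → 0.47
Power = Φ(0.47) = 0.681.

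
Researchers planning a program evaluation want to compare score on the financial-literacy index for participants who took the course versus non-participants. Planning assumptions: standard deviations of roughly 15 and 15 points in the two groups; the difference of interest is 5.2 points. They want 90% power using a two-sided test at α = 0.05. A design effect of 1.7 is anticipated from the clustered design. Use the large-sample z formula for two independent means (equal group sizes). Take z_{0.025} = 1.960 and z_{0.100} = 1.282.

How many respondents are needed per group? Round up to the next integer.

n = 298 per group

n = (z_{α/2} + z_β)² · (σ₁² + σ₂²) / δ²
  = (1.960 + 1.282)² · (15² + 15² = 450) / 5.2²
  = 10.5106 · 450 / 27.04
  = 174.92
Design effect: 1.7 × 174.92 = 297.36.
Round up → n = 298 per group.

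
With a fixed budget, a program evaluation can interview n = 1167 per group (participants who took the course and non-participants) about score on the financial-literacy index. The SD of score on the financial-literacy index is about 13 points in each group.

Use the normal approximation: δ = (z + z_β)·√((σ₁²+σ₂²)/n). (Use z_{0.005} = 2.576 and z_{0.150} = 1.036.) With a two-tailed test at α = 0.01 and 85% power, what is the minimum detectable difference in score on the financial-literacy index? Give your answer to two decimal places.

δ = (z_{α/2} + z_β) · √((σ₁²+σ₂²)/n)
  = (2.576 + 1.036) · √(338/1167)
  = 3.612 · √0.28963
  = 3.612 · 0.5382
  = 1.9439

Minimum detectable difference ≈ 1.94 points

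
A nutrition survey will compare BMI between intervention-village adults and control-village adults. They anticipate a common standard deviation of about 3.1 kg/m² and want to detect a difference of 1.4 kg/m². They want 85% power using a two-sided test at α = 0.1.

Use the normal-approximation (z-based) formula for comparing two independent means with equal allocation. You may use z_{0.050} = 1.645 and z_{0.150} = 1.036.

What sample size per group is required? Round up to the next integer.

n = 71 per group

n = (z_{α/2} + z_β)² · (σ₁² + σ₂²) / δ²
  = (1.645 + 1.036)² · (2·3.1² = 19.22) / 1.4²
  = 7.1878 · 19.22 / 1.96
  = 70.48
Round up → n = 71 per group.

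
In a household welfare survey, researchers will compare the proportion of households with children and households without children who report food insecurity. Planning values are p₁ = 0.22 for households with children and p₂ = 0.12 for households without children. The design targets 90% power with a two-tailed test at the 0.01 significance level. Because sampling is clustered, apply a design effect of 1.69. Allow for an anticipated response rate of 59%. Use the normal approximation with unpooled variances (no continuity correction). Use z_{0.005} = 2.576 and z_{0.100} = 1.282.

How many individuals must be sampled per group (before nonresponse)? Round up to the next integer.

n = 1182 per group

n = (z_{α/2} + z_β)² · [p₁(1−p₁) + p₂(1−p₂)] / (p₁ − p₂)²
  = (2.576 + 1.282)² · (0.22·0.78 + 0.12·0.88) / (0.10)²
  = (3.858)² · (0.1716 + 0.1056) / 0.0100
  = 14.8842 · 0.2772 / 0.0100
  = 412.59
Design effect: 1.69 × 412.59 = 697.28.
Adjust for 59% response: 697.28 / 0.59 = 1181.82.
Round up → n = 1182 per group.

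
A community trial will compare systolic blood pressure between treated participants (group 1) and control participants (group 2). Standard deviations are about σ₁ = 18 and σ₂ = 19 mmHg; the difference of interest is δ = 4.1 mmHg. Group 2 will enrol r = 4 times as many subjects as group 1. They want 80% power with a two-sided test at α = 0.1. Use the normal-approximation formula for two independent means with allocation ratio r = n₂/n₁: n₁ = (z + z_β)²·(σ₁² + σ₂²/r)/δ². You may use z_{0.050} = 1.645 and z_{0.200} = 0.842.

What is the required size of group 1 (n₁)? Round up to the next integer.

n₁ = (z_{α/2} + z_β)² · (σ₁² + σ₂²/r) / δ²
   = (1.645 + 0.842)² · (18² + 19²/4) / 4.1²
   = 6.1852 · (324 + 90.25) / 16.81
   = 6.1852 · 414.25 / 16.81
   = 152.42
Round up → n₁ = 153; n₂ = r·n₁ = 4 × 153 = 612.

n₁ = 153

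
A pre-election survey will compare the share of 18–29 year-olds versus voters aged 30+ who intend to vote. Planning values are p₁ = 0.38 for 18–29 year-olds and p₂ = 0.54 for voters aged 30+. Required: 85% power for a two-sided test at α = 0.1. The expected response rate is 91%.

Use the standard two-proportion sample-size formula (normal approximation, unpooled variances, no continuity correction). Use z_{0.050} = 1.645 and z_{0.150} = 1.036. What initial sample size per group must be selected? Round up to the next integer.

n = (z_{α/2} + z_β)² · [p₁(1−p₁) + p₂(1−p₂)] / (p₁ − p₂)²
  = (1.645 + 1.036)² · (0.38·0.62 + 0.54·0.46) / (-0.16)²
  = (2.681)² · (0.2356 + 0.2484) / 0.0256
  = 7.1878 · 0.4840 / 0.0256
  = 135.89
Adjust for 91% response: 135.89 / 0.91 = 149.33.
Round up → n = 150 per group.

n = 150 per group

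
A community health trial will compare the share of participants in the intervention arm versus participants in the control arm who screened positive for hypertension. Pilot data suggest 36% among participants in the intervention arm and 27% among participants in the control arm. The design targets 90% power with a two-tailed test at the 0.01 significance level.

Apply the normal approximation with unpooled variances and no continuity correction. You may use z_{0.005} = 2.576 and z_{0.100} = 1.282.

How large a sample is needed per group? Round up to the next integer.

n = 786 per group

n = (z_{α/2} + z_β)² · [p₁(1−p₁) + p₂(1−p₂)] / (p₁ − p₂)²
  = (2.576 + 1.282)² · (0.36·0.64 + 0.27·0.73) / (0.09)²
  = (3.858)² · (0.2304 + 0.1971) / 0.0081
  = 14.8842 · 0.4275 / 0.0081
  = 785.55
Round up → n = 786 per group.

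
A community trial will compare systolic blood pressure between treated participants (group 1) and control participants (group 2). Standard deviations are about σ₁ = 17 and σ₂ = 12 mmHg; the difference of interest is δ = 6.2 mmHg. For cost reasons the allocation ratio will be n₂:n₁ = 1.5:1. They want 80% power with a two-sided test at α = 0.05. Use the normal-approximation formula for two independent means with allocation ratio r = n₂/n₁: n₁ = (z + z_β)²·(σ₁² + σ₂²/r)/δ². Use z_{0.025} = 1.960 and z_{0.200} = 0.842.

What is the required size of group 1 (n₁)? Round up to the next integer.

n₁ = (z_{α/2} + z_β)² · (σ₁² + σ₂²/r) / δ²
   = (1.960 + 0.842)² · (17² + 12²/1.5) / 6.2²
   = 7.8512 · (289 + 96) / 38.44
   = 7.8512 · 385 / 38.44
   = 78.63
Round up → n₁ = 79; n₂ = r·n₁ = 1.5 × 79 = 119.

n₁ = 79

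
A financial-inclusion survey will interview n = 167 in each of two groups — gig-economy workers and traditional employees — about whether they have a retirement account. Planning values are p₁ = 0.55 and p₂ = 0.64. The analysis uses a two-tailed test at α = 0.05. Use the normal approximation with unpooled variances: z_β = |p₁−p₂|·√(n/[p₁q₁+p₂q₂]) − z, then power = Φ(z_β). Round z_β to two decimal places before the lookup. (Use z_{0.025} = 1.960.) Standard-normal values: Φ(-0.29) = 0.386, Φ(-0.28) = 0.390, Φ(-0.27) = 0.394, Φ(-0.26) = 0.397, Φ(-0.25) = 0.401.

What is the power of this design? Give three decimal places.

z_β = |p₁−p₂|·√(n/[p₁q₁+p₂q₂]) − z_{α/2}
    = 0.09 · √(167/0.4779) − 1.960
    = 0.09 · 18.6935 − 1.960
    = 1.6824 − 1.960 = -0.2776 → -0.28
Power = Φ(-0.28) = 0.390.

Power ≈ 0.390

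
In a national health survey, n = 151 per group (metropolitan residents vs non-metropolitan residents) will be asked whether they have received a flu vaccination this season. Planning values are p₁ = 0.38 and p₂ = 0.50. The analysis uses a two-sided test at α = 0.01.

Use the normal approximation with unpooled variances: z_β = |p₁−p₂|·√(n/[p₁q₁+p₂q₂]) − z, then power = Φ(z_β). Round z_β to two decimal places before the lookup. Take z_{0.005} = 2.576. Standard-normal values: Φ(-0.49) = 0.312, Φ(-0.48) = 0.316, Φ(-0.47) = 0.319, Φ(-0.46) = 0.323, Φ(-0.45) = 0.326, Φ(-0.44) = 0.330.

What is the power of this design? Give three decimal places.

Power ≈ 0.323

z_β = |p₁−p₂|·√(n/[p₁q₁+p₂q₂]) − z_{α/2}
    = 0.12 · √(151/0.4856) − 2.576
    = 0.12 · 17.6339 − 2.576
    = 2.1161 − 2.576 = -0.4599 → -0.46
Power = Φ(-0.46) = 0.323.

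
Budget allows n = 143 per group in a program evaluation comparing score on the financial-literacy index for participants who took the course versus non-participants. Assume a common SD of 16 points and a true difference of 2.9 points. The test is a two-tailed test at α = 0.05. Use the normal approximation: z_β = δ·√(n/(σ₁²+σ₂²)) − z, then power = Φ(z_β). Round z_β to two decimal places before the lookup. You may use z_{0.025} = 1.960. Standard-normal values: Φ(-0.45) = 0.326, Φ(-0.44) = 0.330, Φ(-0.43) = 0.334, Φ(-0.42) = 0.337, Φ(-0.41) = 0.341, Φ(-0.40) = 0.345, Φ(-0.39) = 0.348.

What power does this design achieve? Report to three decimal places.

z_β = δ·√(n/(σ₁²+σ₂²)) − z_{α/2}
    = 2.9 · √(143/512) − 1.960
    = 2.9 · 0.52849 − 1.960
    = 1.5326 − 1.960 = -0.4274 → -0.43
Power = Φ(-0.43) = 0.334.

Power ≈ 0.334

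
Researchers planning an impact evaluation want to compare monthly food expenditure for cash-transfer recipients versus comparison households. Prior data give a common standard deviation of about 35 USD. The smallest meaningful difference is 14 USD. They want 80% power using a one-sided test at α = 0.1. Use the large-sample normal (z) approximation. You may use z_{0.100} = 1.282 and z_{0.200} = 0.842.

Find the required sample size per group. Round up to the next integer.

n = 57 per group

n = (z_α + z_β)² · (σ₁² + σ₂²) / δ²
  = (1.282 + 0.842)² · (2·35² = 2450) / 14²
  = 4.5114 · 2450 / 196
  = 56.39
Round up → n = 57 per group.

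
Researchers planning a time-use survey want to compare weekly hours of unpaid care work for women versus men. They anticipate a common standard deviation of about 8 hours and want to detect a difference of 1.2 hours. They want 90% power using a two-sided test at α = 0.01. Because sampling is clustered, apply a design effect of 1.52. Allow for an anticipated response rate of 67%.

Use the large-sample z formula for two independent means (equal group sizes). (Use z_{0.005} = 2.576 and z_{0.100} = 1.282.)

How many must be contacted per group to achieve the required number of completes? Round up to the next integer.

n = 3002 per group

n = (z_{α/2} + z_β)² · (σ₁² + σ₂²) / δ²
  = (2.576 + 1.282)² · (2·8² = 128) / 1.2²
  = 14.8842 · 128 / 1.44
  = 1323.04
Design effect: 1.52 × 1323.04 = 2011.02.
Adjust for 67% response: 2011.02 / 0.67 = 3001.52.
Round up → n = 3002 per group.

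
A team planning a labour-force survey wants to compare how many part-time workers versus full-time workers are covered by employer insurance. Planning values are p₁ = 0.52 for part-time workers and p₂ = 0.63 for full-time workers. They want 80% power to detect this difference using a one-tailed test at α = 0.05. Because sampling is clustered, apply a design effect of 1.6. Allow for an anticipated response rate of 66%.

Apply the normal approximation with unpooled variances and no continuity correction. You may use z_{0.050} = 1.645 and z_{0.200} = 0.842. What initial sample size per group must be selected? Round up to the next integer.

n = (z_α + z_β)² · [p₁(1−p₁) + p₂(1−p₂)] / (p₁ − p₂)²
  = (1.645 + 0.842)² · (0.52·0.48 + 0.63·0.37) / (-0.11)²
  = (2.487)² · (0.2496 + 0.2331) / 0.0121
  = 6.1852 · 0.4827 / 0.0121
  = 246.74
Design effect: 1.6 × 246.74 = 394.79.
Adjust for 66% response: 394.79 / 0.66 = 598.16.
Round up → n = 599 per group.

n = 599 per group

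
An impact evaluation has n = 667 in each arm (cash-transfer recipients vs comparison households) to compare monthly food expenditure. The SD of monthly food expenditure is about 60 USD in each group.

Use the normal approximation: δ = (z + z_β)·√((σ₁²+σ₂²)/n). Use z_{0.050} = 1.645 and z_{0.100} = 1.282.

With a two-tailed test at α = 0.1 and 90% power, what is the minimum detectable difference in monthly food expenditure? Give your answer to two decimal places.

Minimum detectable difference ≈ 9.62 USD

δ = (z_{α/2} + z_β) · √((σ₁²+σ₂²)/n)
  = (1.645 + 1.282) · √(7200/667)
  = 2.927 · √10.7946
  = 2.927 · 3.2855
  = 9.6167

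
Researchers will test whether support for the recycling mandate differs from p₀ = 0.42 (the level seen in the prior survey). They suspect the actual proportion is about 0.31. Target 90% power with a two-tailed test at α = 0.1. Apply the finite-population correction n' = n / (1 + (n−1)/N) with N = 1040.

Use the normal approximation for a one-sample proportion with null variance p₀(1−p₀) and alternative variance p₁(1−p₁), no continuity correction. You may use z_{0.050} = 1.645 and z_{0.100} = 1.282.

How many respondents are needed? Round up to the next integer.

n = 142

n = [z_{α/2}·√(p₀q₀) + z_β·√(p₁q₁)]² / (p₁ − p₀)²
  = [1.645·√(0.42·0.58) + 1.282·√(0.31·0.69)]² / (-0.11)²
  = [1.645·0.4936 + 1.282·0.4625]² / 0.0121
  = [1.4048]² / 0.0121
  = 163.10
Finite-population correction (N = 1040): 163.10 / (1 + (163.10 − 1)/1040) = 141.11.
Round up → n = 142.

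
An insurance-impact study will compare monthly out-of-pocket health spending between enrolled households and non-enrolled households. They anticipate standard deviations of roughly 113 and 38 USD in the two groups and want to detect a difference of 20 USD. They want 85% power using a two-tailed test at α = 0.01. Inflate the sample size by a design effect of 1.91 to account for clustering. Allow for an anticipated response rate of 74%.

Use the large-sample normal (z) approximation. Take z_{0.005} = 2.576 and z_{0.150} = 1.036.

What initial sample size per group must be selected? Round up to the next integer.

n = 1197 per group

n = (z_{α/2} + z_β)² · (σ₁² + σ₂²) / δ²
  = (2.576 + 1.036)² · (113² + 38² = 14213) / 20²
  = 13.0465 · 14213 / 400
  = 463.58
Design effect: 1.91 × 463.58 = 885.43.
Adjust for 74% response: 885.43 / 0.74 = 1196.53.
Round up → n = 1197 per group.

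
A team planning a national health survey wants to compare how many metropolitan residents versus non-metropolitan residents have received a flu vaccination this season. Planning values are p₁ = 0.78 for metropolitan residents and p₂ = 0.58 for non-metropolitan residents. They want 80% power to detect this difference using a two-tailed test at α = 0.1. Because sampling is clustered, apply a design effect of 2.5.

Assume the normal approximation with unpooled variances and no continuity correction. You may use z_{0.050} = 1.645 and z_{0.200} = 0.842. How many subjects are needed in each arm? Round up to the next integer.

n = 161 per group

n = (z_{α/2} + z_β)² · [p₁(1−p₁) + p₂(1−p₂)] / (p₁ − p₂)²
  = (1.645 + 0.842)² · (0.78·0.22 + 0.58·0.42) / (0.20)²
  = (2.487)² · (0.1716 + 0.2436) / 0.0400
  = 6.1852 · 0.4152 / 0.0400
  = 64.20
Design effect: 2.5 × 64.20 = 160.51.
Round up → n = 161 per group.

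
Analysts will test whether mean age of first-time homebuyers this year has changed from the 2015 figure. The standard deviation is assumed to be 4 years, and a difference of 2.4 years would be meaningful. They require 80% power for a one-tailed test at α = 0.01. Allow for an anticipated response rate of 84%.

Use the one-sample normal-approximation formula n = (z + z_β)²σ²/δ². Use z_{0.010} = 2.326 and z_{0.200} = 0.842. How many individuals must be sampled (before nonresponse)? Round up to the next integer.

n = (z_α + z_β)² · σ² / δ²
  = (2.326 + 0.842)² · 4² / 2.4²
  = 10.0362 · 16 / 5.76
  = 27.88
Adjust for 84% response: 27.88 / 0.84 = 33.19.
Round up → n = 34.

n = 34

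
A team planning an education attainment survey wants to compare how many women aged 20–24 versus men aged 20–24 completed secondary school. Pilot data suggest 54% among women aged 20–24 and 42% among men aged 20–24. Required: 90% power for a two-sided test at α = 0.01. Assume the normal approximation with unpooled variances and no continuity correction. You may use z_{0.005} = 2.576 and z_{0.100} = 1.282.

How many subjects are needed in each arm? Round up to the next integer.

n = (z_{α/2} + z_β)² · [p₁(1−p₁) + p₂(1−p₂)] / (p₁ − p₂)²
  = (2.576 + 1.282)² · (0.54·0.46 + 0.42·0.58) / (0.12)²
  = (3.858)² · (0.2484 + 0.2436) / 0.0144
  = 14.8842 · 0.4920 / 0.0144
  = 508.54
Round up → n = 509 per group.

n = 509 per group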